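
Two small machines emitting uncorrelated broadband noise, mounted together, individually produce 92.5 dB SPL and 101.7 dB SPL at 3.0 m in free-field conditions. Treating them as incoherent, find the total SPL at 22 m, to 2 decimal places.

Combined at 3.0 m: 10·log₁₀(10^(92.5/10)+10^(101.7/10)) = 102.193 dB SPL.
Then apply −20·log₁₀(22/3.0) = -17.306 dB → 84.89 dB SPL.

84.89 dB SPL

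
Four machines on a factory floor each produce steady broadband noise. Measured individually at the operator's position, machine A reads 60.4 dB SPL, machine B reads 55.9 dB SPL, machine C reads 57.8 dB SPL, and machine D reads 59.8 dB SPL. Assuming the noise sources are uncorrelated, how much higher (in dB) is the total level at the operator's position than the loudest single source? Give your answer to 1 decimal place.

4.4 dB

Add the sources as powers (linear), then convert back to dB:
L_total = 10·log₁₀(10^(60.4/10) + 10^(55.9/10) + 10^(57.8/10) + 10^(59.8/10)) = 64.83 dB SPL.
Excess over the loudest (60.4 dB): 64.83 − 60.4 = 4.4 dB.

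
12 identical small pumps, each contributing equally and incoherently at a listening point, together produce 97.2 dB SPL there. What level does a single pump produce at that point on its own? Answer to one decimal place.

86.4 dB SPL

12 equal incoherent sources add 10·log₁₀(12) = 10.79 dB over one source.
L_one = 97.2 − 10.79 = 86.4 dB SPL.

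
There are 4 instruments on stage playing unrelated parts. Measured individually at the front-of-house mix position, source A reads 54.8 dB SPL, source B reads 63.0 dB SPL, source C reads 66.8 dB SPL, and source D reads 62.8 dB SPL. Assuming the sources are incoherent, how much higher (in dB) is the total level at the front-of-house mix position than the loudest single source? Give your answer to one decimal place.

Add the sources as powers (linear), then convert back to dB:
L_total = 10·log₁₀(10^(54.8/10) + 10^(63.0/10) + 10^(66.8/10) + 10^(62.8/10)) = 69.54 dB SPL.
Excess over the loudest (66.8 dB): 69.54 − 66.8 = 2.7 dB.

2.7 dB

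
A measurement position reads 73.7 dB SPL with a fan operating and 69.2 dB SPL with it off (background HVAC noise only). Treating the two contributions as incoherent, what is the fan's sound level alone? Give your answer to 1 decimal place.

71.8 dB SPL

Background correction is a power subtraction:
L_src = 10·log₁₀(10^(73.7/10) − 10^(69.2/10)) = 10·log₁₀(15120000) = 71.8 dB SPL.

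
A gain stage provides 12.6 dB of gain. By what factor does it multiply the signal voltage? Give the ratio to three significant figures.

4.27

Voltage ratio = 10^(dB/20).
10^(12.6/20) = 10^(0.6300) = 4.27.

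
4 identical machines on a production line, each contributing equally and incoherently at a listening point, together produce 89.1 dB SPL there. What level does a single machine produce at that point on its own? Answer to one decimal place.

83.1 dB SPL

4 equal incoherent sources add 10·log₁₀(4) = 6.02 dB over one source.
L_one = 89.1 − 6.02 = 83.1 dB SPL.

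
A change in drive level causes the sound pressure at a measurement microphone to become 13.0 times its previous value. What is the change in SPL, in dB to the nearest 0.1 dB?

SPL change from a pressure ratio uses the 20·log₁₀ form:
20·log₁₀(13.0) = 22.3 dB.

22.3 dB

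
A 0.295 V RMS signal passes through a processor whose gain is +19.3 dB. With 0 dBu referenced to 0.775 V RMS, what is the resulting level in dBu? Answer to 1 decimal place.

+10.9 dBu

Input level: 20·log₁₀(0.295/0.775) = -8.39 dBu.
Output: -8.39 + 19.3 = +10.9 dBu.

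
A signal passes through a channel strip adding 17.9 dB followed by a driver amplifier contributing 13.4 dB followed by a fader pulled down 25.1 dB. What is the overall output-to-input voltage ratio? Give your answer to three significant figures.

Net gain = 17.9 + 13.4 + (−25.1) = 6.2 dB.
Voltage ratio = 10^(6.2/20) = 2.04.

2.04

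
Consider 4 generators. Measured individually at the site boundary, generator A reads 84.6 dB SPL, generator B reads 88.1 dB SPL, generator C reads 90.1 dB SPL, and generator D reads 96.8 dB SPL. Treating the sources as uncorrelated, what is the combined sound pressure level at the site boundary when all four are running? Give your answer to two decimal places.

98.29 dB SPL

Uncorrelated sources add in intensity (power), not in dB.
L_total = 10·log₁₀(10^(84.6/10) + 10^(88.1/10) + 10^(90.1/10) + 10^(96.8/10)) = 10·log₁₀(6744000000) = 98.29 dB SPL.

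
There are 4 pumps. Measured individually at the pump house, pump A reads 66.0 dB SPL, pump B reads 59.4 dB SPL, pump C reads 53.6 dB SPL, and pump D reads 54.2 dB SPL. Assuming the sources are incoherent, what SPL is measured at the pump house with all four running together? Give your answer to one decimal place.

Add the sources as powers (linear), then convert back to dB:
L_total = 10·log₁₀(10^(66.0/10) + 10^(59.4/10) + 10^(53.6/10) + 10^(54.2/10)) = 10·log₁₀(5344000) = 67.3 dB SPL.

67.3 dB SPL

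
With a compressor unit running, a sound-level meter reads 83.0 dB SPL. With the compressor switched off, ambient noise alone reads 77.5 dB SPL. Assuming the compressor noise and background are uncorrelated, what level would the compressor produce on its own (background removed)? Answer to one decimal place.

81.6 dB SPL

Background correction is a power subtraction:
L_src = 10·log₁₀(10^(83.0/10) − 10^(77.5/10)) = 10·log₁₀(143300000) = 81.6 dB SPL.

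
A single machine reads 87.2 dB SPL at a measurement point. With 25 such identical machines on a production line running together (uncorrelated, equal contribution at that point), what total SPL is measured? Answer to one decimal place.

25 equal incoherent sources raise the level by 10·log₁₀(25) = 13.98 dB.
L_total = 87.2 + 13.98 = 101.2 dB SPL.

101.2 dB SPL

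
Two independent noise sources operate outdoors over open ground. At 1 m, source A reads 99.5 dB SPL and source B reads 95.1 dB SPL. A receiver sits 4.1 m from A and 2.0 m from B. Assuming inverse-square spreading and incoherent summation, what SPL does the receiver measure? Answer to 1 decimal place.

At the listener: L_A = 99.5 − 20·log₁₀(4.1) = 87.24 dB; L_B = 95.1 − 20·log₁₀(2.0) = 89.08 dB.
Combined: 10·log₁₀(10^(87.24/10)+10^(89.08/10)) = 91.3 dB SPL.

91.3 dB SPL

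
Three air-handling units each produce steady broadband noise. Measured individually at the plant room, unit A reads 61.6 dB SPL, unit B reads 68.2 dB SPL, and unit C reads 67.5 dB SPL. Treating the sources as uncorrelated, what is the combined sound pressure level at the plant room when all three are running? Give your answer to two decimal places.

71.36 dB SPL

Uncorrelated sources add in intensity (power), not in dB.
L_total = 10·log₁₀(10^(61.6/10) + 10^(68.2/10) + 10^(67.5/10)) = 10·log₁₀(13680000) = 71.36 dB SPL.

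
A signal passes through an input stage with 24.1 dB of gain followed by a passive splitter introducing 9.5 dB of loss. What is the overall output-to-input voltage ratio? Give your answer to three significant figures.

5.37

Net gain = 24.1 + (−9.5) = 14.6 dB.
Voltage ratio = 10^(14.6/20) = 5.37.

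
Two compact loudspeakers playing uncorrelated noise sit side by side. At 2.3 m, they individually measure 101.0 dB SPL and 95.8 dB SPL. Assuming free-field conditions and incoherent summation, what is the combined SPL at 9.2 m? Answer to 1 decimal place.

Combined at 2.3 m: 10·log₁₀(10^(101.0/10)+10^(95.8/10)) = 102.15 dB SPL.
Then apply −20·log₁₀(9.2/2.3) = -12.04 dB → 90.1 dB SPL.

90.1 dB SPL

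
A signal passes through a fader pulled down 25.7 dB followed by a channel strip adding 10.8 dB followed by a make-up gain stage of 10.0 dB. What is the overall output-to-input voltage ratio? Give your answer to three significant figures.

Net gain = (−25.7) + 10.8 + 10.0 = -4.9 dB.
Voltage ratio = 10^(-4.9/20) = 0.569.

0.569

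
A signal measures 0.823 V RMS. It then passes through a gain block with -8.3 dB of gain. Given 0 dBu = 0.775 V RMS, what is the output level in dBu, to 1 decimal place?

Input level: 20·log₁₀(0.823/0.775) = 0.52 dBu.
Output: 0.52 − 8.3 = -7.8 dBu.

-7.8 dBu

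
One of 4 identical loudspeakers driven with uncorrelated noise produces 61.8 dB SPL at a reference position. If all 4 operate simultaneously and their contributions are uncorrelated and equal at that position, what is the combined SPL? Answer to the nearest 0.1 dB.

67.8 dB SPL

4 equal incoherent sources raise the level by 10·log₁₀(4) = 6.02 dB.
L_total = 61.8 + 6.02 = 67.8 dB SPL.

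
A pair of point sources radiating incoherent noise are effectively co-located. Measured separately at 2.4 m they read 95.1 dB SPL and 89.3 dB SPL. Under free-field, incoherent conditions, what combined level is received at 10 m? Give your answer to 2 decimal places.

Combined at 2.4 m: 10·log₁₀(10^(95.1/10)+10^(89.3/10)) = 96.114 dB SPL.
Then apply −20·log₁₀(10/2.4) = -12.396 dB → 83.72 dB SPL.

83.72 dB SPL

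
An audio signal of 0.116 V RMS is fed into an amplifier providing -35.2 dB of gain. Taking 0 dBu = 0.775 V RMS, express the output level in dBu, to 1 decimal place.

Input level: 20·log₁₀(0.116/0.775) = -16.50 dBu.
Output: -16.50 − 35.2 = -51.7 dBu.

-51.7 dBu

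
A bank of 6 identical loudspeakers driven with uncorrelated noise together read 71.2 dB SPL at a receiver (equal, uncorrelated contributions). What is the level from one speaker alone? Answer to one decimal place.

63.4 dB SPL

6 equal incoherent sources add 10·log₁₀(6) = 7.78 dB over one source.
L_one = 71.2 − 7.78 = 63.4 dB SPL.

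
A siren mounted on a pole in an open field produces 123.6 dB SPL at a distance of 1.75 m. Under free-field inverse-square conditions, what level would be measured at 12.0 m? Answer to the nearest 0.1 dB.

106.9 dB SPL

For a point source in a free field, ΔL = −20·log₁₀(d₂/d₁).
ΔL = −20·log₁₀(12.0/1.75) = -16.72 dB, so L₂ = 123.6 + (-16.72) = 106.9 dB SPL.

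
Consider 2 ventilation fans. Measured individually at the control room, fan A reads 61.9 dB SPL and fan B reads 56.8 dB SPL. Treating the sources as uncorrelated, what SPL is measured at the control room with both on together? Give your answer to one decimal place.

63.1 dB SPL

Uncorrelated sources add in intensity (power), not in dB.
L_total = 10·log₁₀(10^(61.9/10) + 10^(56.8/10)) = 10·log₁₀(2027000) = 63.1 dB SPL.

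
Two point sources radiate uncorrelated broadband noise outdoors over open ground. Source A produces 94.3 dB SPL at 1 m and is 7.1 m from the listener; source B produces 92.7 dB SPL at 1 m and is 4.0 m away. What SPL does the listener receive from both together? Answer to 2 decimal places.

82.30 dB SPL

At the listener: L_A = 94.3 − 20·log₁₀(7.1) = 77.275 dB; L_B = 92.7 − 20·log₁₀(4.0) = 80.659 dB.
Combined: 10·log₁₀(10^(77.275/10)+10^(80.659/10)) = 82.30 dB SPL.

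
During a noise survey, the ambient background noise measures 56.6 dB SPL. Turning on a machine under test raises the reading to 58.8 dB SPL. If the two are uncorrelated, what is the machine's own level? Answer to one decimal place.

Background correction is a power subtraction:
L_src = 10·log₁₀(10^(58.8/10) − 10^(56.6/10)) = 10·log₁₀(301500) = 54.8 dB SPL.

54.8 dB SPL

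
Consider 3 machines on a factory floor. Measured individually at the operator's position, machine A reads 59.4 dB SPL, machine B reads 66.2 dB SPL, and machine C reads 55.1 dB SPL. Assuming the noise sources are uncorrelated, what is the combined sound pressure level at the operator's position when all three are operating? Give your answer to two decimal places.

67.29 dB SPL

Add the sources as powers (linear), then convert back to dB:
L_total = 10·log₁₀(10^(59.4/10) + 10^(66.2/10) + 10^(55.1/10)) = 10·log₁₀(5363000) = 67.29 dB SPL.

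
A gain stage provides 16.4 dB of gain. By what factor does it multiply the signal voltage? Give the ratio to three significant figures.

6.61

Voltage ratio = 10^(dB/20).
10^(16.4/20) = 10^(0.8200) = 6.61.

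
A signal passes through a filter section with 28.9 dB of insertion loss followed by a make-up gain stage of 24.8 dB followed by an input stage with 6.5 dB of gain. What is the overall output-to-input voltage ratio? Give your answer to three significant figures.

1.32

Net gain = (−28.9) + 24.8 + 6.5 = 2.4 dB.
Voltage ratio = 10^(2.4/20) = 1.32.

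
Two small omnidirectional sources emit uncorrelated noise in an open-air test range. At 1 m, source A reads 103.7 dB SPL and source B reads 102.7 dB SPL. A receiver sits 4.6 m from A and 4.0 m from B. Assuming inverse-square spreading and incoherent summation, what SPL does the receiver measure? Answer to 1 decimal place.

93.6 dB SPL

At the listener: L_A = 103.7 − 20·log₁₀(4.6) = 90.44 dB; L_B = 102.7 − 20·log₁₀(4.0) = 90.66 dB.
Combined: 10·log₁₀(10^(90.44/10)+10^(90.66/10)) = 93.6 dB SPL.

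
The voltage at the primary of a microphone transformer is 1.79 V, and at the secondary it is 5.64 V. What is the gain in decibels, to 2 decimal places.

9.97 dB

Voltage is an amplitude quantity, so gain = 20·log₁₀(V_out/V_in).
20·log₁₀(5.64/1.79) = 20·log₁₀(3.151) = 9.97 dB.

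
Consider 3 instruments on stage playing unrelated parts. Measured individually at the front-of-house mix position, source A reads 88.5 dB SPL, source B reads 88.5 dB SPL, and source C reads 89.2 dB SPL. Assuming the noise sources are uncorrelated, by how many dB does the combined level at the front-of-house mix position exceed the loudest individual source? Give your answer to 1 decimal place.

Add the sources as powers (linear), then convert back to dB:
L_total = 10·log₁₀(10^(88.5/10) + 10^(88.5/10) + 10^(89.2/10)) = 93.52 dB SPL.
Excess over the loudest (89.2 dB): 93.52 − 89.2 = 4.3 dB.

4.3 dB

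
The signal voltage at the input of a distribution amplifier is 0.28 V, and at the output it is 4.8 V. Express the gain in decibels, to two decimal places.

24.68 dB

Voltage is an amplitude quantity, so gain = 20·log₁₀(V_out/V_in).
20·log₁₀(4.8/0.28) = 20·log₁₀(17.14) = 24.68 dB.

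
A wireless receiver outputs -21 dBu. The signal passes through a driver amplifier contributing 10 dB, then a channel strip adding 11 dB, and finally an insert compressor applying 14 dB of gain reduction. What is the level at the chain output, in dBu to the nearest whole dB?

-14 dBu

Gain stages sum in dB:
-21 + 10 + 11 − 14 = -14 dBu.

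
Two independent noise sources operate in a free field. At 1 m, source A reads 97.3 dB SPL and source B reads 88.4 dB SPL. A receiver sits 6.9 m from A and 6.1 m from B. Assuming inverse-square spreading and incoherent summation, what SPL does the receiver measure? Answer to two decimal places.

At the listener: L_A = 97.3 − 20·log₁₀(6.9) = 80.523 dB; L_B = 88.4 − 20·log₁₀(6.1) = 72.693 dB.
Combined: 10·log₁₀(10^(80.523/10)+10^(72.693/10)) = 81.19 dB SPL.

81.19 dB SPL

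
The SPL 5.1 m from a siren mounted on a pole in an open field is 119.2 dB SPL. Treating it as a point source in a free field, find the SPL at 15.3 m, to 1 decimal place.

109.7 dB SPL

Free-field point source: level drops by 20·log₁₀ of the distance ratio.
ΔL = −20·log₁₀(15.3/5.1) = -9.54 dB, so L₂ = 119.2 + (-9.54) = 109.7 dB SPL.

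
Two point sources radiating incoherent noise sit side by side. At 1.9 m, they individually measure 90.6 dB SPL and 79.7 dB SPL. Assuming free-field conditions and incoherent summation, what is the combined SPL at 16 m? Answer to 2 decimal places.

72.43 dB SPL

Combined at 1.9 m: 10·log₁₀(10^(90.6/10)+10^(79.7/10)) = 90.939 dB SPL.
Then apply −20·log₁₀(16/1.9) = -18.507 dB → 72.43 dB SPL.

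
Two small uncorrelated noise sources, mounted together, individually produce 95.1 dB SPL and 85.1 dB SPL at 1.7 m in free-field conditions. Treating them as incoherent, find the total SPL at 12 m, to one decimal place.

Combined at 1.7 m: 10·log₁₀(10^(95.1/10)+10^(85.1/10)) = 95.51 dB SPL.
Then apply −20·log₁₀(12/1.7) = -16.97 dB → 78.5 dB SPL.

78.5 dB SPL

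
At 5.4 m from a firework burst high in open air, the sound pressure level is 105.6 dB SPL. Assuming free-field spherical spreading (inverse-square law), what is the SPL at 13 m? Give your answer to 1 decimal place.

98.0 dB SPL

Free-field point source: level drops by 20·log₁₀ of the distance ratio.
ΔL = −20·log₁₀(13/5.4) = -7.63 dB, so L₂ = 105.6 + (-7.63) = 98.0 dB SPL.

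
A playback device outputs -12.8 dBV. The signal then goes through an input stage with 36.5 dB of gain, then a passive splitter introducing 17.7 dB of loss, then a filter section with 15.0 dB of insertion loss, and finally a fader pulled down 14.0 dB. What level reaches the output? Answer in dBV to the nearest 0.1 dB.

-23.0 dBV

Cascaded gains and losses add directly in dB.
-12.8 + 36.5 − 17.7 − 15.0 − 14.0 = -23.0 dBV.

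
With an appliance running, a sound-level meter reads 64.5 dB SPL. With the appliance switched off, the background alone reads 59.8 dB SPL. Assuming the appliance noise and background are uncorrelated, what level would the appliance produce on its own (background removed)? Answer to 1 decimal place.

62.7 dB SPL

Subtract intensities: L_src = 10·log₁₀(10^(L_total/10) − 10^(L_bg/10)).
L_src = 10·log₁₀(10^(64.5/10) − 10^(59.8/10)) = 10·log₁₀(1863000) = 62.7 dB SPL.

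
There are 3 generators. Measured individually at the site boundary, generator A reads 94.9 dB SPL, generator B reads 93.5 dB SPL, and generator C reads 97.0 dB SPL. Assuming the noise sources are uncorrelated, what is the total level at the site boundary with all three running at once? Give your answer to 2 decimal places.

Add the sources as powers (linear), then convert back to dB:
L_total = 10·log₁₀(10^(94.9/10) + 10^(93.5/10) + 10^(97.0/10)) = 10·log₁₀(10341000000) = 100.15 dB SPL.

100.15 dB SPL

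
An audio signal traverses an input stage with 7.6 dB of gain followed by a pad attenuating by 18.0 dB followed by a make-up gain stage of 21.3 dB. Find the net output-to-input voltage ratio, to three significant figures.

3.51

Net gain = 7.6 + (−18.0) + 21.3 = 10.9 dB.
Voltage ratio = 10^(10.9/20) = 3.51.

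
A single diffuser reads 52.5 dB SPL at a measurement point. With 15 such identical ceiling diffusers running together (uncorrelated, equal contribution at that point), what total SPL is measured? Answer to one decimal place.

15 equal incoherent sources raise the level by 10·log₁₀(15) = 11.76 dB.
L_total = 52.5 + 11.76 = 64.3 dB SPL.

64.3 dB SPL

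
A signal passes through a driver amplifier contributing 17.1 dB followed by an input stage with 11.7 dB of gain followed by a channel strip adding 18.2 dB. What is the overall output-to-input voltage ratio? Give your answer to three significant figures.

Net gain = 17.1 + 11.7 + 18.2 = 47.0 dB.
Voltage ratio = 10^(47.0/20) = 224.

224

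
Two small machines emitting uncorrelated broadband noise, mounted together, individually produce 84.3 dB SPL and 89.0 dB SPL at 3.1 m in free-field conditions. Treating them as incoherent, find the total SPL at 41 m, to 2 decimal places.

67.84 dB SPL

Combined at 3.1 m: 10·log₁₀(10^(84.3/10)+10^(89.0/10)) = 90.267 dB SPL.
Then apply −20·log₁₀(41/3.1) = -22.428 dB → 67.84 dB SPL.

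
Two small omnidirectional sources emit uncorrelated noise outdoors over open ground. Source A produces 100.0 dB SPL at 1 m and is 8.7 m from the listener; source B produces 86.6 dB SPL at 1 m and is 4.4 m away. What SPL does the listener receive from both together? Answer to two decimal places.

At the listener: L_A = 100.0 − 20·log₁₀(8.7) = 81.210 dB; L_B = 86.6 − 20·log₁₀(4.4) = 73.731 dB.
Combined: 10·log₁₀(10^(81.210/10)+10^(73.731/10)) = 81.92 dB SPL.

81.92 dB SPL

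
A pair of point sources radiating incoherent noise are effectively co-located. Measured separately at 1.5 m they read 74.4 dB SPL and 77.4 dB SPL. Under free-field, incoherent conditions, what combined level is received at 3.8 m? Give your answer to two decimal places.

Combined at 1.5 m: 10·log₁₀(10^(74.4/10)+10^(77.4/10)) = 79.164 dB SPL.
Then apply −20·log₁₀(3.8/1.5) = -8.074 dB → 71.09 dB SPL.

71.09 dB SPL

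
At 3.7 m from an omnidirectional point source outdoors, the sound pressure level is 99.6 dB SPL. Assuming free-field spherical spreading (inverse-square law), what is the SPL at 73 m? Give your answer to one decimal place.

For a point source in a free field, ΔL = −20·log₁₀(d₂/d₁).
ΔL = −20·log₁₀(73/3.7) = -25.90 dB, so L₂ = 99.6 + (-25.90) = 73.7 dB SPL.

73.7 dB SPL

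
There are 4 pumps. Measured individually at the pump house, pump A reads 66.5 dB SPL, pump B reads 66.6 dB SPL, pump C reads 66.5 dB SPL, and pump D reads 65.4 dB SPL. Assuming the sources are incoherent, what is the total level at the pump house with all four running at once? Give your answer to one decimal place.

Add the sources as powers (linear), then convert back to dB:
L_total = 10·log₁₀(10^(66.5/10) + 10^(66.6/10) + 10^(66.5/10) + 10^(65.4/10)) = 10·log₁₀(16970000) = 72.3 dB SPL.

72.3 dB SPL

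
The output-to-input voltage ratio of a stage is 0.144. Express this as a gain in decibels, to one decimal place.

For a voltage ratio, dB = 20·log₁₀(V₂/V₁).
20·log₁₀(0.144) = -16.8 dB.

-16.8 dB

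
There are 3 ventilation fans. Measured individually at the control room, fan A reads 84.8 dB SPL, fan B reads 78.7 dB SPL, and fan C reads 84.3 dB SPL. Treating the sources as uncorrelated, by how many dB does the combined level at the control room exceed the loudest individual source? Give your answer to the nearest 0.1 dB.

3.3 dB

Add the sources as powers (linear), then convert back to dB:
L_total = 10·log₁₀(10^(84.8/10) + 10^(78.7/10) + 10^(84.3/10)) = 88.10 dB SPL.
Excess over the loudest (84.8 dB): 88.10 − 84.8 = 3.3 dB.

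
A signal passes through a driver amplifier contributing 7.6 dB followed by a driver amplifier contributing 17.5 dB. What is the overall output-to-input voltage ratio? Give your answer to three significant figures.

Net gain = 7.6 + 17.5 = 25.1 dB.
Voltage ratio = 10^(25.1/20) = 18.0.

18.0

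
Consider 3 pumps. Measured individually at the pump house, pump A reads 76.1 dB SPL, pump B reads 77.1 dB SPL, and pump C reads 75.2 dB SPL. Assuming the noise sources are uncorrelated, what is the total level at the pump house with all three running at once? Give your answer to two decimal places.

Uncorrelated sources add in intensity (power), not in dB.
L_total = 10·log₁₀(10^(76.1/10) + 10^(77.1/10) + 10^(75.2/10)) = 10·log₁₀(125100000) = 80.97 dB SPL.

80.97 dB SPL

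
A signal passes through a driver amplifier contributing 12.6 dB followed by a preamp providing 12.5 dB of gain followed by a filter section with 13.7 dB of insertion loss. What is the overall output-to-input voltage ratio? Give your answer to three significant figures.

Net gain = 12.6 + 12.5 + (−13.7) = 11.4 dB.
Voltage ratio = 10^(11.4/20) = 3.72.

3.72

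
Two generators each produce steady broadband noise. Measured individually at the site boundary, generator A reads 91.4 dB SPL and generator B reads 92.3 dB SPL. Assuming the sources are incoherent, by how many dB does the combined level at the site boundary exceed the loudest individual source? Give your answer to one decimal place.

2.6 dB

Incoherent sources sum as intensities:
L_total = 10·log₁₀(10^(91.4/10) + 10^(92.3/10)) = 94.88 dB SPL.
Excess over the loudest (92.3 dB): 94.88 − 92.3 = 2.6 dB.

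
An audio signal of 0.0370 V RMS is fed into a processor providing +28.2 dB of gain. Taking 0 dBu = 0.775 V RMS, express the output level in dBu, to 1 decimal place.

Input level: 20·log₁₀(0.0370/0.775) = -26.42 dBu.
Output: -26.42 + 28.2 = +1.8 dBu.

+1.8 dBu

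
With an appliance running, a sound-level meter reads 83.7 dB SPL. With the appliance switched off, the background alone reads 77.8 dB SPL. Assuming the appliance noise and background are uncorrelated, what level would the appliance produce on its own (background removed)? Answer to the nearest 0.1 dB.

Remove the background by subtracting linear intensities:
L_src = 10·log₁₀(10^(83.7/10) − 10^(77.8/10)) = 10·log₁₀(174200000) = 82.4 dB SPL.

82.4 dB SPL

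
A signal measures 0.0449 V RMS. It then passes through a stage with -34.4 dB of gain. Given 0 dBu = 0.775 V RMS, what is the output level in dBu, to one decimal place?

-59.1 dBu

Input level: 20·log₁₀(0.0449/0.775) = -24.74 dBu.
Output: -24.74 − 34.4 = -59.1 dBu.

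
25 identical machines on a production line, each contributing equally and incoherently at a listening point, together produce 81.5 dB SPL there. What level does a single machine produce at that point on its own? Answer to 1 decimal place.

67.5 dB SPL

25 equal incoherent sources add 10·log₁₀(25) = 13.98 dB over one source.
L_one = 81.5 − 13.98 = 67.5 dB SPL.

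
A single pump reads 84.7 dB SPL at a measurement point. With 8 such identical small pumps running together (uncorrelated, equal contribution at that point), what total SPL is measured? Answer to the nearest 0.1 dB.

93.7 dB SPL

8 equal incoherent sources raise the level by 10·log₁₀(8) = 9.03 dB.
L_total = 84.7 + 9.03 = 93.7 dB SPL.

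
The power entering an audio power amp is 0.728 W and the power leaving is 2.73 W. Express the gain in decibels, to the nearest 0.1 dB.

5.7 dB

Power is a power quantity, so gain = 10·log₁₀(P_out/P_in).
10·log₁₀(2.73/0.728) = 10·log₁₀(3.750) = 5.7 dB.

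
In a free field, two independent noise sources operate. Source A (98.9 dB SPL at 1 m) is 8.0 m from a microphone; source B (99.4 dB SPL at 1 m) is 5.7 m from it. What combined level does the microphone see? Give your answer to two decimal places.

85.90 dB SPL

At the listener: L_A = 98.9 − 20·log₁₀(8.0) = 80.838 dB; L_B = 99.4 − 20·log₁₀(5.7) = 84.283 dB.
Combined: 10·log₁₀(10^(80.838/10)+10^(84.283/10)) = 85.90 dB SPL.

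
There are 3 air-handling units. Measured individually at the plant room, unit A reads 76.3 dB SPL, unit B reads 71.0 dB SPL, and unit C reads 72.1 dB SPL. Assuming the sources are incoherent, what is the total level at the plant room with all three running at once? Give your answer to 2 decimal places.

Uncorrelated sources add in intensity (power), not in dB.
L_total = 10·log₁₀(10^(76.3/10) + 10^(71.0/10) + 10^(72.1/10)) = 10·log₁₀(71470000) = 78.54 dB SPL.

78.54 dB SPL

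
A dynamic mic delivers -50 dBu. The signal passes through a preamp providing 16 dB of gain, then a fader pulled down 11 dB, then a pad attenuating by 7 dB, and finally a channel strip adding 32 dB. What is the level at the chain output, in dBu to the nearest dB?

Cascaded gains and losses add directly in dB.
-50 + 16 − 11 − 7 + 32 = -20 dBu.

-20 dBu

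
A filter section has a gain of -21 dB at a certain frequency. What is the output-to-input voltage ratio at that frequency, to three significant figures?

Voltage ratio = 10^(dB/20).
10^(-21/20) = 10^(-1.050) = 0.0891.

0.0891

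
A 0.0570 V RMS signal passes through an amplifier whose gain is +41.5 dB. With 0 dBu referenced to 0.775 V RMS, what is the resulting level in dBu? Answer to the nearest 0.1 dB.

+18.8 dBu

Input level: 20·log₁₀(0.0570/0.775) = -22.67 dBu.
Output: -22.67 + 41.5 = +18.8 dBu.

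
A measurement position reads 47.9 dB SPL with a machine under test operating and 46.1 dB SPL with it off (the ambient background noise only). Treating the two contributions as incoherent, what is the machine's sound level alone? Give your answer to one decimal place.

43.2 dB SPL

Background correction is a power subtraction:
L_src = 10·log₁₀(10^(47.9/10) − 10^(46.1/10)) = 10·log₁₀(20920) = 43.2 dB SPL.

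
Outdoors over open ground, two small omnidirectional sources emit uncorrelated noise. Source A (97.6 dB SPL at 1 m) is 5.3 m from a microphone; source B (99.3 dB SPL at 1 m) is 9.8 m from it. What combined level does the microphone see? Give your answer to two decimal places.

At the listener: L_A = 97.6 − 20·log₁₀(5.3) = 83.114 dB; L_B = 99.3 − 20·log₁₀(9.8) = 79.475 dB.
Combined: 10·log₁₀(10^(83.114/10)+10^(79.475/10)) = 84.68 dB SPL.

84.68 dB SPL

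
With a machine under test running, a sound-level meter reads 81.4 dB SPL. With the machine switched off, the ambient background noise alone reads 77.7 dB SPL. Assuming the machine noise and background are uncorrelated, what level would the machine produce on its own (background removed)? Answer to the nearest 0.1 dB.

Background correction is a power subtraction:
L_src = 10·log₁₀(10^(81.4/10) − 10^(77.7/10)) = 10·log₁₀(79150000) = 79.0 dB SPL.

79.0 dB SPL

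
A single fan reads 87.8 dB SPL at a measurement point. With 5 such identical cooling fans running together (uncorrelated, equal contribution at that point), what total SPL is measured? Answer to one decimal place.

5 equal incoherent sources raise the level by 10·log₁₀(5) = 6.99 dB.
L_total = 87.8 + 6.99 = 94.8 dB SPL.

94.8 dB SPL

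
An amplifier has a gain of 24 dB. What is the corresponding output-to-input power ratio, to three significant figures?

Power ratio = 10^(dB/10).
10^(24/10) = 10^(2.400) = 251.

251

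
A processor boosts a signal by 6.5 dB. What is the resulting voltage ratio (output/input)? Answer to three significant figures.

Voltage ratio = 10^(dB/20).
10^(6.5/20) = 10^(0.3250) = 2.11.

2.11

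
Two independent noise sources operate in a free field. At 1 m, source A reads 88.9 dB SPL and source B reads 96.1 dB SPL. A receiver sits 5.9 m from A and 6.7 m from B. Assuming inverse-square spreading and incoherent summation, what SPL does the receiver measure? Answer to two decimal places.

80.53 dB SPL

At the listener: L_A = 88.9 − 20·log₁₀(5.9) = 73.483 dB; L_B = 96.1 − 20·log₁₀(6.7) = 79.579 dB.
Combined: 10·log₁₀(10^(73.483/10)+10^(79.579/10)) = 80.53 dB SPL.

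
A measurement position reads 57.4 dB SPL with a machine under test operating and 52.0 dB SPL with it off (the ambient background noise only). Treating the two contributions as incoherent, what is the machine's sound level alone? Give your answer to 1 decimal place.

Background correction is a power subtraction:
L_src = 10·log₁₀(10^(57.4/10) − 10^(52.0/10)) = 10·log₁₀(391100) = 55.9 dB SPL.

55.9 dB SPL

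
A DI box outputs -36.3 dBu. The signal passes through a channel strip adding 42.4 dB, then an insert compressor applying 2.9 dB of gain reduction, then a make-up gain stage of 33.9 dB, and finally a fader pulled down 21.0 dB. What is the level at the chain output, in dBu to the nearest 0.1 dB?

Cascaded gains and losses add directly in dB.
-36.3 + 42.4 − 2.9 + 33.9 − 21.0 = +16.1 dBu.

+16.1 dBu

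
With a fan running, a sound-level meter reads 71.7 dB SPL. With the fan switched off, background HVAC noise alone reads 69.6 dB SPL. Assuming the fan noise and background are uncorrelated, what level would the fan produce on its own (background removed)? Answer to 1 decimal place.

67.5 dB SPL

Remove the background by subtracting linear intensities:
L_src = 10·log₁₀(10^(71.7/10) − 10^(69.6/10)) = 10·log₁₀(5671000) = 67.5 dB SPL.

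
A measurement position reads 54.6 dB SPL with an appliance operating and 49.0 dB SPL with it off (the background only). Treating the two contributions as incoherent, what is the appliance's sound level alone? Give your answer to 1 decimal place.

53.2 dB SPL

Background correction is a power subtraction:
L_src = 10·log₁₀(10^(54.6/10) − 10^(49.0/10)) = 10·log₁₀(209000) = 53.2 dB SPL.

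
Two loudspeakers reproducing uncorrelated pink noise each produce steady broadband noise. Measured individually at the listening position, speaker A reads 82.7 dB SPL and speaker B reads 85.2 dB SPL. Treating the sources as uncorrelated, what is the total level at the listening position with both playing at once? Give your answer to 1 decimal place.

87.1 dB SPL

Add the sources as powers (linear), then convert back to dB:
L_total = 10·log₁₀(10^(82.7/10) + 10^(85.2/10)) = 10·log₁₀(517300000) = 87.1 dB SPL.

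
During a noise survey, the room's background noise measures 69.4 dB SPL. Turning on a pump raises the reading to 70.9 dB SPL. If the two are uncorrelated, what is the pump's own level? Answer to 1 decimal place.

Remove the background by subtracting linear intensities:
L_src = 10·log₁₀(10^(70.9/10) − 10^(69.4/10)) = 10·log₁₀(3593000) = 65.6 dB SPL.

65.6 dB SPL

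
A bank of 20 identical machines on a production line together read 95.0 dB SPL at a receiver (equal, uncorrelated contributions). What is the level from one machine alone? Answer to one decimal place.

20 equal incoherent sources add 10·log₁₀(20) = 13.01 dB over one source.
L_one = 95.0 − 13.01 = 82.0 dB SPL.

82.0 dB SPL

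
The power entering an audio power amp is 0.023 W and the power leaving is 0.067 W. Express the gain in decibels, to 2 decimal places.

For a power ratio, dB = 10·log₁₀(P₂/P₁).
10·log₁₀(0.067/0.023) = 10·log₁₀(2.913) = 4.64 dB.

4.64 dB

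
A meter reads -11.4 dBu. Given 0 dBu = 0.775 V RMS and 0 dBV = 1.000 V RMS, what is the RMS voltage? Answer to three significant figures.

V = 0.775 V × 10^(-11.4/20).
= 0.775 × 0.2692 = 0.209 V.

0.209 V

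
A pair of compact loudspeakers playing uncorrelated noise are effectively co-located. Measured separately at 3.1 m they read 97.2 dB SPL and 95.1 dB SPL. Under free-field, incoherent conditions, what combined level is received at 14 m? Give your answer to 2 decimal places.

86.19 dB SPL

Combined at 3.1 m: 10·log₁₀(10^(97.2/10)+10^(95.1/10)) = 99.286 dB SPL.
Then apply −20·log₁₀(14/3.1) = -13.095 dB → 86.19 dB SPL.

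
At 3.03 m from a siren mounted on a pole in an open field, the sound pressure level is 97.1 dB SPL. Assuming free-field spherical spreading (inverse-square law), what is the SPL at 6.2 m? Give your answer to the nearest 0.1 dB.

90.9 dB SPL

For a point source in a free field, ΔL = −20·log₁₀(d₂/d₁).
ΔL = −20·log₁₀(6.2/3.03) = -6.22 dB, so L₂ = 97.1 + (-6.22) = 90.9 dB SPL.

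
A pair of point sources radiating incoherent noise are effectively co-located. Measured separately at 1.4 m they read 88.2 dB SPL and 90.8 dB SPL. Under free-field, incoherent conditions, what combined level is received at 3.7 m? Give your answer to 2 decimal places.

84.26 dB SPL

Combined at 1.4 m: 10·log₁₀(10^(88.2/10)+10^(90.8/10)) = 92.702 dB SPL.
Then apply −20·log₁₀(3.7/1.4) = -8.441 dB → 84.26 dB SPL.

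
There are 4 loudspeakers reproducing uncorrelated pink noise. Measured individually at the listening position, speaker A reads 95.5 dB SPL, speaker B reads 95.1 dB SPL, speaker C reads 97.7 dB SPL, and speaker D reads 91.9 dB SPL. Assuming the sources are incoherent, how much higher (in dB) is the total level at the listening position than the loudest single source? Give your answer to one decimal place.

Incoherent sources sum as intensities:
L_total = 10·log₁₀(10^(95.5/10) + 10^(95.1/10) + 10^(97.7/10) + 10^(91.9/10)) = 101.53 dB SPL.
Excess over the loudest (97.7 dB): 101.53 − 97.7 = 3.8 dB.

3.8 dB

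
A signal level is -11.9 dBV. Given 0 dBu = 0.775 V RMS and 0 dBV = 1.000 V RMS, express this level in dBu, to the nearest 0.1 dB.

-9.7 dBu

The offset between the scales is 20·log₁₀(0.775/1.000) = −2.214 dB.
So dBu = -11.9 + 2.214 = -9.7 dBu.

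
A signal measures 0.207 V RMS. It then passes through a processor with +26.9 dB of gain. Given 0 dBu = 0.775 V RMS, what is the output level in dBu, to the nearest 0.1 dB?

Input level: 20·log₁₀(0.207/0.775) = -11.47 dBu.
Output: -11.47 + 26.9 = +15.4 dBu.

+15.4 dBu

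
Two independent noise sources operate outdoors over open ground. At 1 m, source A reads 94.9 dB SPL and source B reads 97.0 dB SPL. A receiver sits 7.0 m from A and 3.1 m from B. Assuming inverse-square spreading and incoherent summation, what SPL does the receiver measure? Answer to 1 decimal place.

87.7 dB SPL

At the listener: L_A = 94.9 − 20·log₁₀(7.0) = 78.00 dB; L_B = 97.0 − 20·log₁₀(3.1) = 87.17 dB.
Combined: 10·log₁₀(10^(78.00/10)+10^(87.17/10)) = 87.7 dB SPL.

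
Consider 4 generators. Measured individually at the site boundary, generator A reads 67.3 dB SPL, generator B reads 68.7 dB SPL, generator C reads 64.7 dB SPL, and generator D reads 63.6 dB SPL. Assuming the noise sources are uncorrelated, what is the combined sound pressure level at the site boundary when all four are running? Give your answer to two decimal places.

72.56 dB SPL

Add the sources as powers (linear), then convert back to dB:
L_total = 10·log₁₀(10^(67.3/10) + 10^(68.7/10) + 10^(64.7/10) + 10^(63.6/10)) = 10·log₁₀(18030000) = 72.56 dB SPL.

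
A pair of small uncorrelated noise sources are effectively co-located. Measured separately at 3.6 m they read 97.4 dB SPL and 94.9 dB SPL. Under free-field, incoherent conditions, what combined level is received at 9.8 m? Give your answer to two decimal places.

Combined at 3.6 m: 10·log₁₀(10^(97.4/10)+10^(94.9/10)) = 99.338 dB SPL.
Then apply −20·log₁₀(9.8/3.6) = -8.698 dB → 90.64 dB SPL.

90.64 dB SPL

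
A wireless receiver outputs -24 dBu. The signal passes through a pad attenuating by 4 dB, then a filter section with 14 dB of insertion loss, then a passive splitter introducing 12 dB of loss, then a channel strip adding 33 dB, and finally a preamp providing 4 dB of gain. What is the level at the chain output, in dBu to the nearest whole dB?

In dB, series stages simply add:
-24 − 4 − 14 − 12 + 33 + 4 = -17 dBu.

-17 dBu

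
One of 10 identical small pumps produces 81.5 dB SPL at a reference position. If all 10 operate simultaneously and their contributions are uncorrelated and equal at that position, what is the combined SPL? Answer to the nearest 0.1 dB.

10 equal incoherent sources raise the level by 10·log₁₀(10) = 10.00 dB.
L_total = 81.5 + 10.00 = 91.5 dB SPL.

91.5 dB SPL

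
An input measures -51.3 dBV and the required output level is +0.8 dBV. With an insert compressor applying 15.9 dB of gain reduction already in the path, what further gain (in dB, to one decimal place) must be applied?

68.0 dB

The required make-up gain is the shortfall in the dB sum.
G = +0.8 − (-51.3) + 15.9 = 68.0 dB.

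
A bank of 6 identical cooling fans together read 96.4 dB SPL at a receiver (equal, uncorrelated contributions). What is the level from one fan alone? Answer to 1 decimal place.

88.6 dB SPL

6 equal incoherent sources add 10·log₁₀(6) = 7.78 dB over one source.
L_one = 96.4 − 7.78 = 88.6 dB SPL.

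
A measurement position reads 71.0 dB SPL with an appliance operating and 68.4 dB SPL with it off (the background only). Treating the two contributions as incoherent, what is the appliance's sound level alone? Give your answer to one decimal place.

67.5 dB SPL

Subtract intensities: L_src = 10·log₁₀(10^(L_total/10) − 10^(L_bg/10)).
L_src = 10·log₁₀(10^(71.0/10) − 10^(68.4/10)) = 10·log₁₀(5671000) = 67.5 dB SPL.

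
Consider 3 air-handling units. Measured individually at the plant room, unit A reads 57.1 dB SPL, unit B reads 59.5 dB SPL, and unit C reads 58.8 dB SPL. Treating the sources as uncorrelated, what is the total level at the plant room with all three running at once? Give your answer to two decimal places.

63.35 dB SPL

Incoherent sources sum as intensities:
L_total = 10·log₁₀(10^(57.1/10) + 10^(59.5/10) + 10^(58.8/10)) = 10·log₁₀(2163000) = 63.35 dB SPL.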